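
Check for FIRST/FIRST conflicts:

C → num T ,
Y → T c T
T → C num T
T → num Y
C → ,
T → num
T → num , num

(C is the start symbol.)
Yes. T → C num T / T → num Y on { 'num' }; T → C num T / T → num on { 'num' }; T → C num T / T → num ',' num on { 'num' }; T → num Y / T → num on { 'num' }; T → num Y / T → num ',' num on { 'num' }; T → num / T → num ',' num on { 'num' }

A FIRST/FIRST conflict occurs when two productions N → α and N → β for the same non-terminal have FIRST(α) ∩ FIRST(β) ≠ ∅ (with ε ∈ FIRST of a nullable right-hand side, so two nullable alternatives also conflict).

FIRST sets of the non-terminals at (or reachable through a nullable prefix from) the front of some alternative:
  FIRST(C) = { ',', 'num' }

Productions for C:
  C → num T ,: FIRST = { 'num' }
  C → ,: FIRST = { ',' }
Productions for T:
  T → C num T: FIRST = { ',', 'num' }
  T → num Y: FIRST = { 'num' }
  T → num: FIRST = { 'num' }
  T → num , num: FIRST = { 'num' }
Y has only one production, so no FIRST/FIRST conflict is possible there.

Conflict for T: T → C num T and T → num Y
  Overlap: { 'num' }
Conflict for T: T → C num T and T → num
  Overlap: { 'num' }
Conflict for T: T → C num T and T → num , num
  Overlap: { 'num' }
Conflict for T: T → num Y and T → num
  Overlap: { 'num' }
Conflict for T: T → num Y and T → num , num
  Overlap: { 'num' }
Conflict for T: T → num and T → num , num
  Overlap: { 'num' }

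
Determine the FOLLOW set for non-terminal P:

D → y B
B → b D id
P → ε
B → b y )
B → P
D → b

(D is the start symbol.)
{ $, 'id' }

In B → P: P is at the end, add FOLLOW(B)

The FOLLOW sets referred to above (computed the same way, to a fixed point):
  FOLLOW(B) = { $, 'id' }

Taking the union: FOLLOW(P) = { $, 'id' }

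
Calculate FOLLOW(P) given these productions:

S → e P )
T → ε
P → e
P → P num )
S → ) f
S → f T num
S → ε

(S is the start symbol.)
In S → e P ): P is followed by ')', add FIRST(')') \ {ε} = { ')' }
In P → P num ): P is followed by num ')', add FIRST(num ')') \ {ε} = { 'num' }

Taking the union: FOLLOW(P) = { ')', 'num' }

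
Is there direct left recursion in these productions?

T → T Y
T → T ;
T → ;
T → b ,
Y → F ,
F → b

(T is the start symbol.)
Yes, T is left-recursive

T → T Y: LEFT RECURSIVE (starts with T)
T → T ;: LEFT RECURSIVE (starts with T)
T → ;: starts with ';'
T → b ,: starts with b
Y → F ,: starts with F
F → b: starts with b

The grammar has direct left recursion on: T.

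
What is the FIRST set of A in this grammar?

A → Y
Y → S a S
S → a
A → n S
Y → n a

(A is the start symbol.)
{ 'a', 'n' }

FIRST sets of the other non-terminals involved (by the same procedure, iterated to a fixed point):
  FIRST(Y) = { 'a', 'n' }

From A → Y:
  - Y is a non-terminal: add FIRST(Y) \ {ε} = { 'a', 'n' }
    Y is not nullable, so stop
From A → n S:
  - n is a terminal: add 'n' and stop

Collecting: FIRST(A) = { 'a', 'n' }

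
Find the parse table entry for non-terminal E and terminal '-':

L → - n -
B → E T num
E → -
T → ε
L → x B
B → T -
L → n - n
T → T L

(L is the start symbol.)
To find M[E, '-'], we find productions for E where '-' is in the predict set (PREDICT(N → α) = (FIRST(α) \ {ε}) ∪ (FOLLOW(N) if α ⇒* ε)).

E → -: PREDICT = { '-' }
  '-' is in predict set, so this production goes in M[E, '-']

M[E, '-'] = E → -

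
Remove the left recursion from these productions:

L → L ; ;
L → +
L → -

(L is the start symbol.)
L → + L'
L → - L'
L' → ; ; L'
L' → ε

L is directly left-recursive. The standard transformation for
  A → A α₁ | ... | A α_m | β₁ | ... | β_n
is
  A  → β₁ A' | ... | β_n A'
  A' → α₁ A' | ... | α_m A' | ε

L → + becomes L → + L'
L → - becomes L → - L'
L → L ; ; becomes L' → ; ; L'
Add L' → ε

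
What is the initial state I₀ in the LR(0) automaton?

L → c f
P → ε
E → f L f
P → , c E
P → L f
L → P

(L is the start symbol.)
First, augment the grammar with L' → L
I₀ = CLOSURE({ [L' → . L] }):
  [L' → . L] has the dot before L: add [L → . c f], [L → . P]
  [L → . P] has the dot before P: add [P → .], [P → . , c E], [P → . L f]
No further items can be added.

I₀ = { [L → . P], [L → . c f], [L' → . L], [P → . , c E], [P → . L f], [P → .] }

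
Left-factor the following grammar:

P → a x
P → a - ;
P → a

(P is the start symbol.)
Left-factoring transforms A → αβ₁ | αβ₂ into A → αA' and A' → β₁ | β₂
(α is the longest common prefix among the alternatives). Repeat until
no nonterminal has two alternatives with a common prefix.

Round 1: P has alternatives sharing prefix 'a'. Introduce P': P → a P'
  Add: P' → x
  Add: P' → - ;
  Add: P' → ε

No remaining common prefixes — done.

Resulting grammar:
P → a P'
P' → x
P' → - ;
P' → ε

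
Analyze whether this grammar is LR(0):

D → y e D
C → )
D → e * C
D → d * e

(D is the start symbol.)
A grammar is LR(0) if no state in the canonical LR(0) collection has:
  - both a shift item (dot before a terminal) and a complete item (shift-reduce conflict), or
  - two or more complete items (reduce-reduce conflict; the accept item [D' → D .] counts as a complete item here).

Augment with D' → D and build the canonical LR(0) collection (I0 = CLOSURE({[D' → . D]}), then GOTO on every symbol after a dot until no new states appear). It has 12 states:
  I0: { [D → . d * e], [D → . e * C], [D → . y e D], [D' → . D] }  — shift
  I1: { [D' → D .] }  — accept
  I2: { [D → d . * e] }  — shift
  I3: { [D → e . * C] }  — shift
  I4: { [D → y . e D] }  — shift
  I5: { [D → . d * e], [D → . e * C], [D → . y e D], [D → y e . D] }  — shift
  I6: { [D → y e D .] }  — reduce
  I7: { [C → . )], [D → e * . C] }  — shift
  I8: { [C → ) .] }  — reduce
  I9: { [D → e * C .] }  — reduce
  I10: { [D → d * . e] }  — shift
  I11: { [D → d * e .] }  — reduce

Every state is either a pure shift/goto state or contains exactly one complete item and nothing to shift — no conflicts. The grammar is LR(0).

Answer: Yes, the grammar is LR(0)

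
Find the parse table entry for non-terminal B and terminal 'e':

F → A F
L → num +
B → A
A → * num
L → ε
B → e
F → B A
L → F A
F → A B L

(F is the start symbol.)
To find M[B, 'e'], we find productions for B where 'e' is in the predict set (PREDICT(N → α) = (FIRST(α) \ {ε}) ∪ (FOLLOW(N) if α ⇒* ε)).

Relevant sets:
  FIRST(A) = { '*' }

B → A: PREDICT = { '*' }
B → e: PREDICT = { 'e' }
  'e' is in predict set, so this production goes in M[B, 'e']

M[B, 'e'] = B → e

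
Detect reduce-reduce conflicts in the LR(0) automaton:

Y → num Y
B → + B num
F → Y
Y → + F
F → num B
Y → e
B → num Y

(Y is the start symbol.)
Augment with Y' → Y and build the canonical LR(0) collection (I0 = CLOSURE({[Y' → . Y]}), then GOTO on every symbol after a dot until no new states appear). It has 16 states:
  I0: { [Y → . + F], [Y → . e], [Y → . num Y], [Y' → . Y] }  — shift
  I1: { [F → . Y], [F → . num B], [Y → + . F], [Y → . + F], [Y → . e], [Y → . num Y] }  — shift
  I2: { [Y' → Y .] }  — accept
  I3: { [Y → e .] }  — reduce
  I4: { [Y → . + F], [Y → . e], [Y → . num Y], [Y → num . Y] }  — shift
  I5: { [Y → num Y .] }  — reduce
  I6: { [Y → + F .] }  — reduce
  I7: { [F → Y .] }  — reduce
  I8: { [B → . + B num], [B → . num Y], [F → num . B], [Y → . + F], [Y → . e], [Y → . num Y], [Y → num . Y] }  — shift
  I9: { [B → + . B num], [B → . + B num], [B → . num Y], [F → . Y], [F → . num B], [Y → + . F], [Y → . + F], [Y → . e], [Y → . num Y] }  — shift
  I10: { [F → num B .] }  — reduce
  I11: { [B → num . Y], [Y → . + F], [Y → . e], [Y → . num Y], [Y → num . Y] }  — shift
  I12: { [B → num Y .], [Y → num Y .] }  — 2 reduces
  I13: { [B → + B . num] }  — shift
  I14: { [B → . + B num], [B → . num Y], [B → num . Y], [F → num . B], [Y → . + F], [Y → . e], [Y → . num Y], [Y → num . Y] }  — shift
  I15: { [B → + B num .] }  — reduce

I12 contains complete items [B → num Y .], [Y → num Y .] — reduce-reduce conflict.

Answer: Yes — I12: [B → num Y .] vs [Y → num Y .]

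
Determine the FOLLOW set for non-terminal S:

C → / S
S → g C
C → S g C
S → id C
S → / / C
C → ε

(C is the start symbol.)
{ $, 'g' }

In C → / S: S is at the end, add FOLLOW(C)
In C → S g C: S is followed by g C, add FIRST(g C) \ {ε} = { 'g' }

The FOLLOW sets referred to above (computed the same way, to a fixed point):
  FOLLOW(C) = { $, 'g' }

Taking the union: FOLLOW(S) = { $, 'g' }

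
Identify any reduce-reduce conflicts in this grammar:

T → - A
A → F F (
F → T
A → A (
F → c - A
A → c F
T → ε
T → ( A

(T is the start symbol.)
Augment with T' → T and build the canonical LR(0) collection (I0 = CLOSURE({[T' → . T]}), then GOTO on every symbol after a dot until no new states appear). It has 18 states:
  I0: { [T → . ( A], [T → . - A], [T → .], [T' → . T] }  — shift, reduce
  I1: { [A → . A (], [A → . F F (], [A → . c F], [F → . T], [F → . c - A], [T → ( . A], [T → . ( A], [T → . - A], [T → .] }  — shift, reduce
  I2: { [A → . A (], [A → . F F (], [A → . c F], [F → . T], [F → . c - A], [T → - . A], [T → . ( A], [T → . - A], [T → .] }  — shift, reduce
  I3: { [T' → T .] }  — accept
  I4: { [A → A . (], [T → - A .] }  — shift, reduce
  I5: { [A → F . F (], [F → . T], [F → . c - A], [T → . ( A], [T → . - A], [T → .] }  — shift, reduce
  I6: { [F → T .] }  — reduce
  I7: { [A → c . F], [F → . T], [F → . c - A], [F → c . - A], [T → . ( A], [T → . - A], [T → .] }  — shift, reduce
  I8: { [A → . A (], [A → . F F (], [A → . c F], [F → . T], [F → . c - A], [F → c - . A], [T → - . A], [T → . ( A], [T → . - A], [T → .] }  — shift, reduce
  I9: { [A → c F .] }  — reduce
  I10: { [F → c . - A] }  — shift
  I11: { [A → . A (], [A → . F F (], [A → . c F], [F → . T], [F → . c - A], [F → c - . A], [T → . ( A], [T → . - A], [T → .] }  — shift, reduce
  I12: { [A → A . (], [F → c - A .] }  — shift, reduce
  I13: { [A → A ( .] }  — reduce
  I14: { [A → A . (], [F → c - A .], [T → - A .] }  — shift, 2 reduces
  I15: { [A → F F . (] }  — shift
  I16: { [A → F F ( .] }  — reduce
  I17: { [A → A . (], [T → ( A .] }  — shift, reduce

I14 contains complete items [F → c - A .], [T → - A .] — reduce-reduce conflict.

Answer: Yes — I14: [F → c - A .] vs [T → - A .]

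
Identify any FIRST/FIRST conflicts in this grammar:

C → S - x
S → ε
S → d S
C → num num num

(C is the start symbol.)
A FIRST/FIRST conflict occurs when two productions N → α and N → β for the same non-terminal have FIRST(α) ∩ FIRST(β) ≠ ∅ (with ε ∈ FIRST of a nullable right-hand side, so two nullable alternatives also conflict).

FIRST sets of the non-terminals at (or reachable through a nullable prefix from) the front of some alternative:
  FIRST(S) = { 'd', ε }

Productions for C:
  C → S - x: FIRST = { '-', 'd' }
  C → num num num: FIRST = { 'num' }
Productions for S:
  S → ε: FIRST = { ε }
  S → d S: FIRST = { 'd' }

All alternatives of each non-terminal have pairwise disjoint FIRST sets.

Answer: No FIRST/FIRST conflicts.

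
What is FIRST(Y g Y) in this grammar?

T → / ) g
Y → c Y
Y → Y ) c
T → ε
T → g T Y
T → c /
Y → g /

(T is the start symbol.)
{ 'c', 'g' }

FIRST sets of the non-terminals involved (from the grammar, by fixed-point iteration):
  FIRST(Y) = { 'c', 'g' }

To compute FIRST(Y g Y), process the symbols left to right:
Symbol Y is a non-terminal. Add FIRST(Y) \ {ε} = { 'c', 'g' }
Y is not nullable (ε ∉ FIRST(Y)), so stop here.
FIRST(Y g Y) = { 'c', 'g' }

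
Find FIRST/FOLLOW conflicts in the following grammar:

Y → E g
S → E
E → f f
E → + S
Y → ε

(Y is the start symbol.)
A FIRST/FOLLOW conflict occurs when a non-terminal N has a nullable alternative N → β (β ⇒* ε) and another alternative N → α with FIRST(α) ∩ FOLLOW(N) ≠ ∅: on such a lookahead the parser cannot decide between expanding α and letting N vanish via β.

Nullable non-terminals: Y.
FIRST sets used below: FIRST(E) = { '+', 'f' }

Y: nullable alternative(s) Y → ε; FOLLOW(Y) = { $ }
  Y → E g: FIRST \ {ε} = { '+', 'f' } — disjoint from FOLLOW(Y)
  Y → ε: FIRST \ {ε} = { } — this is the only nullable alternative, skip

E, S have no nullable alternative, so no FIRST/FOLLOW check is needed there.

No FIRST/FOLLOW conflicts found.

Answer: No FIRST/FOLLOW conflicts.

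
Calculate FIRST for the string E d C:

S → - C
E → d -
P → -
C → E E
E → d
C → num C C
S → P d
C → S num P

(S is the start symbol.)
FIRST sets of the non-terminals involved (from the grammar, by fixed-point iteration):
  FIRST(E) = { 'd' }

To compute FIRST(E d C), process the symbols left to right:
Symbol E is a non-terminal. Add FIRST(E) \ {ε} = { 'd' }
E is not nullable (ε ∉ FIRST(E)), so stop here.
FIRST(E d C) = { 'd' }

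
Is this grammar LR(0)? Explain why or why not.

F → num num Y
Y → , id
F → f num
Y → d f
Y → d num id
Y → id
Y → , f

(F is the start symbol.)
Yes, the grammar is LR(0)

A grammar is LR(0) if no state in the canonical LR(0) collection has:
  - both a shift item (dot before a terminal) and a complete item (shift-reduce conflict), or
  - two or more complete items (reduce-reduce conflict; the accept item [F' → F .] counts as a complete item here).

Augment with F' → F and build the canonical LR(0) collection (I0 = CLOSURE({[F' → . F]}), then GOTO on every symbol after a dot until no new states appear). It has 15 states:
  I0: { [F → . f num], [F → . num num Y], [F' → . F] }  — shift
  I1: { [F' → F .] }  — accept
  I2: { [F → f . num] }  — shift
  I3: { [F → num . num Y] }  — shift
  I4: { [F → num num . Y], [Y → . , f], [Y → . , id], [Y → . d f], [Y → . d num id], [Y → . id] }  — shift
  I5: { [Y → , . f], [Y → , . id] }  — shift
  I6: { [F → num num Y .] }  — reduce
  I7: { [Y → d . f], [Y → d . num id] }  — shift
  I8: { [Y → id .] }  — reduce
  I9: { [Y → d f .] }  — reduce
  I10: { [Y → d num . id] }  — shift
  I11: { [Y → d num id .] }  — reduce
  I12: { [Y → , f .] }  — reduce
  I13: { [Y → , id .] }  — reduce
  I14: { [F → f num .] }  — reduce

Every state is either a pure shift/goto state or contains exactly one complete item and nothing to shift — no conflicts. The grammar is LR(0).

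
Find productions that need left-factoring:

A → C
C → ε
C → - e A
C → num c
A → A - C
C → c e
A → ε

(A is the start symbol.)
No, left-factoring is not needed

Left-factoring is needed when two productions for the same non-terminal
share a common prefix on the right-hand side.

Productions for A:
  A → C
  A → A - C
  A → ε
Productions for C:
  C → ε
  C → - e A
  C → num c
  C → c e

No common prefixes found.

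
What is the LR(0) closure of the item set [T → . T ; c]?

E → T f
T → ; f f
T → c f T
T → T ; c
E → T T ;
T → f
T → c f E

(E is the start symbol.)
{ [T → . ; f f], [T → . T ; c], [T → . c f E], [T → . c f T], [T → . f] }

To compute CLOSURE, for each item [A → α.Bβ] where B is a non-terminal, add [B → .γ] for all productions B → γ; repeat for the newly added items until nothing changes.

Start with: [T → . T ; c]
  [T → . T ; c] has the dot before T: add [T → . ; f f], [T → . c f T], [T → . f], [T → . c f E]
No further items can be added.

CLOSURE = { [T → . ; f f], [T → . T ; c], [T → . c f E], [T → . c f T], [T → . f] }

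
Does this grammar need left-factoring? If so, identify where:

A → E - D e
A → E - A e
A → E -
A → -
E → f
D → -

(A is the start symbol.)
Left-factoring is needed when two productions for the same non-terminal
share a common prefix on the right-hand side.

Productions for A:
  A → E - D e
  A → E - A e
  A → E -
  A → -

Found common prefix 'E -' in productions for A

Answer: Yes, A has productions with common prefix 'E -'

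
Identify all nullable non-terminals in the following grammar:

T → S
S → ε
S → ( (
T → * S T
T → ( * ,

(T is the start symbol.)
{ 'S', 'T' }

ε-productions: S → ε
So S is immediately nullable.
T → S: every symbol on the right is nullable, so T is nullable too.
Every non-terminal is now nullable.
Nullable = { 'S', 'T' }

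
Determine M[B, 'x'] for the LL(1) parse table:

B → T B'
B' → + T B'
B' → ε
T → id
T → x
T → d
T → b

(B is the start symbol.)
To find M[B, 'x'], we find productions for B where 'x' is in the predict set (PREDICT(N → α) = (FIRST(α) \ {ε}) ∪ (FOLLOW(N) if α ⇒* ε)).

Relevant sets:
  FIRST(T) = { 'b', 'd', 'id', 'x' }

B → T B': PREDICT = { 'b', 'd', 'id', 'x' }
  'x' is in predict set, so this production goes in M[B, 'x']

M[B, 'x'] = B → T B'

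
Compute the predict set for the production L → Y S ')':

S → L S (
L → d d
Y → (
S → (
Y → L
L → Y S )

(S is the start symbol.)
PREDICT(L → Y S ')') = (FIRST(RHS) \ {ε}) ∪ (FOLLOW(L) if ε ∈ FIRST(RHS), i.e. RHS ⇒* ε)
FIRST(Y) = { '(', 'd' }
FIRST(Y S ')') = { '(', 'd' }
ε ∉ FIRST(Y S ')'), so FOLLOW(L) is not added.
PREDICT(L → Y S ')') = { '(', 'd' }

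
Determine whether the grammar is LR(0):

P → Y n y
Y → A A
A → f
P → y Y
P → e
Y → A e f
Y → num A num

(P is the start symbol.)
Yes, the grammar is LR(0)

A grammar is LR(0) if no state in the canonical LR(0) collection has:
  - both a shift item (dot before a terminal) and a complete item (shift-reduce conflict), or
  - two or more complete items (reduce-reduce conflict; the accept item [P' → P .] counts as a complete item here).

Augment with P' → P and build the canonical LR(0) collection (I0 = CLOSURE({[P' → . P]}), then GOTO on every symbol after a dot until no new states appear). It has 16 states:
  I0: { [A → . f], [P → . Y n y], [P → . e], [P → . y Y], [P' → . P], [Y → . A A], [Y → . A e f], [Y → . num A num] }  — shift
  I1: { [A → . f], [Y → A . A], [Y → A . e f] }  — shift
  I2: { [P' → P .] }  — accept
  I3: { [P → Y . n y] }  — shift
  I4: { [P → e .] }  — reduce
  I5: { [A → f .] }  — reduce
  I6: { [A → . f], [Y → num . A num] }  — shift
  I7: { [A → . f], [P → y . Y], [Y → . A A], [Y → . A e f], [Y → . num A num] }  — shift
  I8: { [P → y Y .] }  — reduce
  I9: { [Y → num A . num] }  — shift
  I10: { [Y → num A num .] }  — reduce
  I11: { [P → Y n . y] }  — shift
  I12: { [P → Y n y .] }  — reduce
  I13: { [Y → A A .] }  — reduce
  I14: { [Y → A e . f] }  — shift
  I15: { [Y → A e f .] }  — reduce

Every state is either a pure shift/goto state or contains exactly one complete item and nothing to shift — no conflicts. The grammar is LR(0).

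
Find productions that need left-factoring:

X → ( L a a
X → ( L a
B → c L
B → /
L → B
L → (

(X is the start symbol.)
Left-factoring is needed when two productions for the same non-terminal
share a common prefix on the right-hand side.

Productions for X:
  X → ( L a a
  X → ( L a
Productions for B:
  B → c L
  B → /
Productions for L:
  L → B
  L → (

Found common prefix '( L a' in productions for X

Answer: Yes, X has productions with common prefix '( L a'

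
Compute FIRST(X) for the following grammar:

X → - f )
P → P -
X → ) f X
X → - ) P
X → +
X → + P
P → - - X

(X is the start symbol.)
{ ')', '+', '-' }

From X → - f ):
  - '-' is a terminal: add '-' and stop
From X → ) f X:
  - ')' is a terminal: add ')' and stop
From X → - ) P:
  - '-' is a terminal: add '-' and stop
From X → +:
  - '+' is a terminal: add '+' and stop
From X → + P:
  - '+' is a terminal: add '+' and stop

Collecting: FIRST(X) = { ')', '+', '-' }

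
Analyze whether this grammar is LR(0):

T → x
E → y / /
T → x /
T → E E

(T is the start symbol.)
No. Shift-reduce conflict between [T → x .] and [T → x . /]

A grammar is LR(0) if no state in the canonical LR(0) collection has:
  - both a shift item (dot before a terminal) and a complete item (shift-reduce conflict), or
  - two or more complete items (reduce-reduce conflict; the accept item [T' → T .] counts as a complete item here).

Augment with T' → T and build the canonical LR(0) collection (I0 = CLOSURE({[T' → . T]}), then GOTO on every symbol after a dot until no new states appear). It has 9 states:
  I0: { [E → . y / /], [T → . E E], [T → . x /], [T → . x], [T' → . T] }  — shift
  I1: { [E → . y / /], [T → E . E] }  — shift
  I2: { [T' → T .] }  — accept
  I3: { [T → x . /], [T → x .] }  — shift, reduce
  I4: { [E → y . / /] }  — shift
  I5: { [E → y / . /] }  — shift
  I6: { [E → y / / .] }  — reduce
  I7: { [T → x / .] }  — reduce
  I8: { [T → E E .] }  — reduce

Conflict in state I3:
  Shift-reduce conflict between [T → x .] and [T → x . /]
So the grammar is NOT LR(0).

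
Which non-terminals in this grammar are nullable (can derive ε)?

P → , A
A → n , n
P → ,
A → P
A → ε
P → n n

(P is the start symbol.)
{ 'A' }

A non-terminal is nullable if it can derive ε (the empty string): either it has an ε-production, or it has a production whose right-hand side consists entirely of nullable non-terminals.

ε-productions: A → ε
So A is immediately nullable.
No further non-terminal can be added: every production for the remaining non-terminals contains a terminal or a non-nullable non-terminal.
Nullable = { 'A' }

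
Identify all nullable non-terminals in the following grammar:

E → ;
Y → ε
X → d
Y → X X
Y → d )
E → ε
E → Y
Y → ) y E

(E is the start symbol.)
ε-productions: Y → ε, E → ε
So Y, E are immediately nullable.
No further non-terminal can be added: every production for the remaining non-terminals contains a terminal or a non-nullable non-terminal.
Nullable = { 'E', 'Y' }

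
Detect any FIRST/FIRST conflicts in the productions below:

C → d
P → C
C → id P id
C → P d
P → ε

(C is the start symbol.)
Yes. C → d / C → P d on { 'd' }; C → id P id / C → P d on { 'id' }

A FIRST/FIRST conflict occurs when two productions N → α and N → β for the same non-terminal have FIRST(α) ∩ FIRST(β) ≠ ∅ (with ε ∈ FIRST of a nullable right-hand side, so two nullable alternatives also conflict).

FIRST sets of the non-terminals at (or reachable through a nullable prefix from) the front of some alternative:
  FIRST(P) = { 'd', 'id', ε }
  FIRST(C) = { 'd', 'id' }

Productions for C:
  C → d: FIRST = { 'd' }
  C → id P id: FIRST = { 'id' }
  C → P d: FIRST = { 'd', 'id' }
Productions for P:
  P → C: FIRST = { 'd', 'id' }
  P → ε: FIRST = { ε }

Conflict for C: C → d and C → P d
  Overlap: { 'd' }
Conflict for C: C → id P id and C → P d
  Overlap: { 'id' }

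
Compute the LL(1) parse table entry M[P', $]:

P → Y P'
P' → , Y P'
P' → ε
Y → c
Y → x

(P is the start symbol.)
To find M[P', $], we find productions for P' where $ is in the predict set (PREDICT(N → α) = (FIRST(α) \ {ε}) ∪ (FOLLOW(N) if α ⇒* ε)).

Relevant sets:
  FOLLOW(P') = { $ }

P' → , Y P': PREDICT = { ',' }
P' → ε: PREDICT = { $ }
  $ is in predict set, so this production goes in M[P', $]

M[P', $] = P' → ε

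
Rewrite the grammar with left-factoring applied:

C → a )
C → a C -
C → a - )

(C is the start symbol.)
C → a C'
C' → )
C' → C -
C' → - )

Left-factoring transforms A → αβ₁ | αβ₂ into A → αA' and A' → β₁ | β₂
(α is the longest common prefix among the alternatives). Repeat until
no nonterminal has two alternatives with a common prefix.

Round 1: C has alternatives sharing prefix 'a'. Introduce C': C → a C'
  Add: C' → )
  Add: C' → C -
  Add: C' → - )

No remaining common prefixes — done.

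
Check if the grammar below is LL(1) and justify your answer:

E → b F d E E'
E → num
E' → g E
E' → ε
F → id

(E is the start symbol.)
A grammar is LL(1) if for each non-terminal N with multiple productions, the predict sets of those productions are pairwise disjoint, where PREDICT(N → α) = (FIRST(α) \ {ε}) ∪ (FOLLOW(N) if α ⇒* ε).

Relevant sets:
  FOLLOW(E') = { $, 'g' }

For E:
  PREDICT(E → b F d E E') = { 'b' }
  PREDICT(E → num) = { 'num' }
For E':
  PREDICT(E' → g E) = { 'g' }
  PREDICT(E' → ε) = { $, 'g' }
F has a single production, so nothing to check there.

Conflict found: Predict set conflict for E': { 'g' }
The grammar is NOT LL(1).

Answer: No. Predict set conflict for E': { 'g' }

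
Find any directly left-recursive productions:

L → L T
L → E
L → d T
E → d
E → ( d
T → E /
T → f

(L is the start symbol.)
Direct left recursion occurs when N → N α for some non-terminal N (the right-hand side begins with the left-hand side itself).

L → L T: LEFT RECURSIVE (starts with L)
L → E: starts with E
L → d T: starts with d
E → d: starts with d
E → ( d: starts with '('
T → E /: starts with E
T → f: starts with f

The grammar has direct left recursion on: L.

Answer: Yes, L is left-recursive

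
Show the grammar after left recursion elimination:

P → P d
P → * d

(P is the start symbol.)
P → * d P'
P' → d P'
P' → ε

P is directly left-recursive. The standard transformation for
  A → A α₁ | ... | A α_m | β₁ | ... | β_n
is
  A  → β₁ A' | ... | β_n A'
  A' → α₁ A' | ... | α_m A' | ε

P → * d becomes P → * d P'
P → P d becomes P' → d P'
Add P' → ε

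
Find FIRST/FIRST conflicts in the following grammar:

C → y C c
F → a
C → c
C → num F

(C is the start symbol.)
Productions for C:
  C → y C c: FIRST = { 'y' }
  C → c: FIRST = { 'c' }
  C → num F: FIRST = { 'num' }
F has only one production, so no FIRST/FIRST conflict is possible there.

All alternatives of each non-terminal have pairwise disjoint FIRST sets.

Answer: No FIRST/FIRST conflicts.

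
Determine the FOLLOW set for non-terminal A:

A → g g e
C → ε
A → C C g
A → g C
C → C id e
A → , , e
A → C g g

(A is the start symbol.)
A is the start symbol, so $ ∈ FOLLOW(A).
A does not occur on any right-hand side.

Taking the union: FOLLOW(A) = { $ }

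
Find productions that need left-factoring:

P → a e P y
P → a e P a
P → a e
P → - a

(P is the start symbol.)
Yes, P has productions with common prefix 'a e'

Left-factoring is needed when two productions for the same non-terminal
share a common prefix on the right-hand side.

Productions for P:
  P → a e P y
  P → a e P a
  P → a e
  P → - a

Found common prefix 'a e' in productions for P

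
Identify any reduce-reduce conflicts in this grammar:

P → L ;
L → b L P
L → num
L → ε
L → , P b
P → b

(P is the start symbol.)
A reduce-reduce conflict occurs when an LR(0) state has two complete items [A → α .] and [B → β .] — both call for a reduction, and with no lookahead the parser cannot choose between them.

Augment with P' → P and build the canonical LR(0) collection (I0 = CLOSURE({[P' → . P]}), then GOTO on every symbol after a dot until no new states appear). It has 12 states:
  I0: { [L → . , P b], [L → . b L P], [L → . num], [L → .], [P → . L ;], [P → . b], [P' → . P] }  — shift, reduce
  I1: { [L → , . P b], [L → . , P b], [L → . b L P], [L → . num], [L → .], [P → . L ;], [P → . b] }  — shift, reduce
  I2: { [P → L . ;] }  — shift
  I3: { [P' → P .] }  — accept
  I4: { [L → . , P b], [L → . b L P], [L → . num], [L → .], [L → b . L P], [P → b .] }  — shift, 2 reduces
  I5: { [L → num .] }  — reduce
  I6: { [L → . , P b], [L → . b L P], [L → . num], [L → .], [L → b L . P], [P → . L ;], [P → . b] }  — shift, reduce
  I7: { [L → . , P b], [L → . b L P], [L → . num], [L → .], [L → b . L P] }  — shift, reduce
  I8: { [L → b L P .] }  — reduce
  I9: { [P → L ; .] }  — reduce
  I10: { [L → , P . b] }  — shift
  I11: { [L → , P b .] }  — reduce

I4 contains complete items [L → .], [P → b .] — reduce-reduce conflict.

Answer: Yes — I4: [L → .] vs [P → b .]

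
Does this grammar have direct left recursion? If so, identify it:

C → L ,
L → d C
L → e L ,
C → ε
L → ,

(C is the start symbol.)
C → L ,: starts with L
L → d C: starts with d
L → e L ,: starts with e
C → ε: starts with ε
L → ,: starts with ','

No direct left recursion found.

Answer: No direct left recursion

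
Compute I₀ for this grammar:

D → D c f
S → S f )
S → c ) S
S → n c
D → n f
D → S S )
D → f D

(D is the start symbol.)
{ [D → . D c f], [D → . S S )], [D → . f D], [D → . n f], [D' → . D], [S → . S f )], [S → . c ) S], [S → . n c] }

First, augment the grammar with D' → D
I₀ = CLOSURE({ [D' → . D] }):
  [D' → . D] has the dot before D: add [D → . D c f], [D → . n f], [D → . S S )], [D → . f D]
  [D → . S S )] has the dot before S: add [S → . S f )], [S → . c ) S], [S → . n c]
No further items can be added.

I₀ = { [D → . D c f], [D → . S S )], [D → . f D], [D → . n f], [D' → . D], [S → . S f )], [S → . c ) S], [S → . n c] }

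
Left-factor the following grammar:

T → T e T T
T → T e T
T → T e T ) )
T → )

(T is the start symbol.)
T → T e T T'
T' → T
T' → ε
T' → ) )
T → )

Left-factoring transforms A → αβ₁ | αβ₂ into A → αA' and A' → β₁ | β₂
(α is the longest common prefix among the alternatives). Repeat until
no nonterminal has two alternatives with a common prefix.

Round 1: T has alternatives sharing prefix 'T e T'. Introduce T': T → T e T T'
  Add: T' → T
  Add: T' → ε
  Add: T' → ) )

No remaining common prefixes — done.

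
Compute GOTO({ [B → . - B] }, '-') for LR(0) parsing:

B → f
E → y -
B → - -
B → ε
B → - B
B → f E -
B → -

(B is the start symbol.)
{ [B → - . B], [B → . - -], [B → . - B], [B → . -], [B → . f E -], [B → . f], [B → .] }

GOTO(I, '-') = CLOSURE({ [A → αX.β] : [A → α.Xβ] ∈ I, X = '-' })

Items with dot before '-', with the dot advanced:
  [B → . - B] → [B → - . B]
Closure of the advanced items:
  [B → - . B] has the dot before B: add [B → . f], [B → . - -], [B → .], [B → . - B], [B → . f E -], [B → . -]

GOTO = { [B → - . B], [B → . - -], [B → . - B], [B → . -], [B → . f E -], [B → . f], [B → .] }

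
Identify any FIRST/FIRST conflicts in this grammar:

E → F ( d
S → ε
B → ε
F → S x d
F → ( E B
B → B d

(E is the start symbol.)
A FIRST/FIRST conflict occurs when two productions N → α and N → β for the same non-terminal have FIRST(α) ∩ FIRST(β) ≠ ∅ (with ε ∈ FIRST of a nullable right-hand side, so two nullable alternatives also conflict).

FIRST sets of the non-terminals at (or reachable through a nullable prefix from) the front of some alternative:
  FIRST(B) = { 'd', ε }
  FIRST(S) = { ε }

Productions for B:
  B → ε: FIRST = { ε }
  B → B d: FIRST = { 'd' }
Productions for F:
  F → S x d: FIRST = { 'x' }
  F → ( E B: FIRST = { '(' }
E, S have only one production, so no FIRST/FIRST conflict is possible there.

All alternatives of each non-terminal have pairwise disjoint FIRST sets.

Answer: No FIRST/FIRST conflicts.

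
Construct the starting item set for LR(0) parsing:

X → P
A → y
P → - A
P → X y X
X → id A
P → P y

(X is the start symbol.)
First, augment the grammar with X' → X
I₀ = CLOSURE({ [X' → . X] }):
  [X' → . X] has the dot before X: add [X → . P], [X → . id A]
  [X → . P] has the dot before P: add [P → . - A], [P → . X y X], [P → . P y]
No further items can be added.

I₀ = { [P → . - A], [P → . P y], [P → . X y X], [X → . P], [X → . id A], [X' → . X] }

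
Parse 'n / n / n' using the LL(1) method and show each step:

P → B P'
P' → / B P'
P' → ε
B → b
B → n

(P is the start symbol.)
LL(1) parsing maintains a stack (initially the start symbol over $) and the input. At each step: if the stack top is a terminal, match it against the current input token; if it is a non-terminal N, replace it with the RHS of M[N, lookahead] (the unique production whose predict set contains the lookahead).

Stack is shown with the top on the left.

Stack     Input        Action
-----------------------------
P $       n / n / n $  output P → B P'
B P' $    n / n / n $  output B → n
n P' $    n / n / n $  match 'n'
P' $      / n / n $    output P' → / B P'
/ B P' $  / n / n $    match '/'
B P' $    n / n $      output B → n
n P' $    n / n $      match 'n'
P' $      / n $        output P' → / B P'
/ B P' $  / n $        match '/'
B P' $    n $          output B → n
n P' $    n $          match 'n'
P' $      $            output P' → ε
$         $            accept

The string is accepted.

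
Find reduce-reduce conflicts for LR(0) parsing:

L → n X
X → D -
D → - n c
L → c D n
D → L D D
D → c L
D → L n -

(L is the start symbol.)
No reduce-reduce conflicts

A reduce-reduce conflict occurs when an LR(0) state has two complete items [A → α .] and [B → β .] — both call for a reduction, and with no lookahead the parser cannot choose between them.

Augment with L' → L and build the canonical LR(0) collection (I0 = CLOSURE({[L' → . L]}), then GOTO on every symbol after a dot until no new states appear). It has 19 states:
  I0: { [L → . c D n], [L → . n X], [L' → . L] }  — shift
  I1: { [L' → L .] }  — accept
  I2: { [D → . - n c], [D → . L D D], [D → . L n -], [D → . c L], [L → . c D n], [L → . n X], [L → c . D n] }  — shift
  I3: { [D → . - n c], [D → . L D D], [D → . L n -], [D → . c L], [L → . c D n], [L → . n X], [L → n . X], [X → . D -] }  — shift
  I4: { [D → - . n c] }  — shift
  I5: { [X → D . -] }  — shift
  I6: { [D → . - n c], [D → . L D D], [D → . L n -], [D → . c L], [D → L . D D], [D → L . n -], [L → . c D n], [L → . n X] }  — shift
  I7: { [L → n X .] }  — reduce
  I8: { [D → . - n c], [D → . L D D], [D → . L n -], [D → . c L], [D → c . L], [L → . c D n], [L → . n X], [L → c . D n] }  — shift
  I9: { [L → c D . n] }  — shift
  I10: { [D → . - n c], [D → . L D D], [D → . L n -], [D → . c L], [D → L . D D], [D → L . n -], [D → c L .], [L → . c D n], [L → . n X] }  — shift, reduce
  I11: { [D → . - n c], [D → . L D D], [D → . L n -], [D → . c L], [D → L D . D], [L → . c D n], [L → . n X] }  — shift
  I12: { [D → . - n c], [D → . L D D], [D → . L n -], [D → . c L], [D → L n . -], [L → . c D n], [L → . n X], [L → n . X], [X → . D -] }  — shift
  I13: { [D → - . n c], [D → L n - .] }  — shift, reduce
  I14: { [D → - n . c] }  — shift
  I15: { [D → - n c .] }  — reduce
  I16: { [D → L D D .] }  — reduce
  I17: { [L → c D n .] }  — reduce
  I18: { [X → D - .] }  — reduce

No state contains more than one complete item.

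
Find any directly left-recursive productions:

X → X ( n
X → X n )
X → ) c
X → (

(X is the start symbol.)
Yes, X is left-recursive

X → X ( n: LEFT RECURSIVE (starts with X)
X → X n ): LEFT RECURSIVE (starts with X)
X → ) c: starts with ')'
X → (: starts with '('

The grammar has direct left recursion on: X.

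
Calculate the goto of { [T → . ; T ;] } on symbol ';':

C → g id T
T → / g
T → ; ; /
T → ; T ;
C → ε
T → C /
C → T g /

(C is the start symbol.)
{ [C → . T g /], [C → . g id T], [C → .], [T → . / g], [T → . ; ; /], [T → . ; T ;], [T → . C /], [T → ; . T ;] }

GOTO(I, ';') = CLOSURE({ [A → αX.β] : [A → α.Xβ] ∈ I, X = ';' })

Items with dot before ';', with the dot advanced:
  [T → . ; T ;] → [T → ; . T ;]
Closure of the advanced items:
  [T → ; . T ;] has the dot before T: add [T → . / g], [T → . ; ; /], [T → . ; T ;], [T → . C /]
  [T → . C /] has the dot before C: add [C → . g id T], [C → .], [C → . T g /]

GOTO = { [C → . T g /], [C → . g id T], [C → .], [T → . / g], [T → . ; ; /], [T → . ; T ;], [T → . C /], [T → ; . T ;] }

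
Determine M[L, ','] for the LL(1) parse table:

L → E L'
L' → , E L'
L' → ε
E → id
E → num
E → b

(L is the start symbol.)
Empty (error entry)

To find M[L, ','], we find productions for L where ',' is in the predict set (PREDICT(N → α) = (FIRST(α) \ {ε}) ∪ (FOLLOW(N) if α ⇒* ε)).

Relevant sets:
  FIRST(E) = { 'b', 'id', 'num' }

L → E L': PREDICT = { 'b', 'id', 'num' }

M[L, ','] is empty (no production applies)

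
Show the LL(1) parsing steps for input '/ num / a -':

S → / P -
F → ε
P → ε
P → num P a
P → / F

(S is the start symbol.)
Stack is shown with the top on the left.

Stack        Input          Action
----------------------------------
S $          / num / a - $  output S → / P -
/ P - $      / num / a - $  match '/'
P - $        num / a - $    output P → num P a
num P a - $  num / a - $    match 'num'
P a - $      / a - $        output P → / F
/ F a - $    / a - $        match '/'
F a - $      a - $          output F → ε
a - $        a - $          match 'a'
- $          - $            match '-'
$            $              accept

The string is accepted.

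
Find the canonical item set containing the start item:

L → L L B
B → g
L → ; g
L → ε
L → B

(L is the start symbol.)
{ [B → . g], [L → . ; g], [L → . B], [L → . L L B], [L → .], [L' → . L] }

First, augment the grammar with L' → L
I₀ = CLOSURE({ [L' → . L] }):
  [L' → . L] has the dot before L: add [L → . L L B], [L → . ; g], [L → .], [L → . B]
  [L → . B] has the dot before B: add [B → . g]
No further items can be added.

I₀ = { [B → . g], [L → . ; g], [L → . B], [L → . L L B], [L → .], [L' → . L] }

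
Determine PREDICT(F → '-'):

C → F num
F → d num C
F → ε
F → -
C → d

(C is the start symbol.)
{ '-' }

PREDICT(F → '-') = (FIRST(RHS) \ {ε}) ∪ (FOLLOW(F) if ε ∈ FIRST(RHS), i.e. RHS ⇒* ε)
FIRST('-') = { '-' }
ε ∉ FIRST('-'), so FOLLOW(F) is not added.
PREDICT(F → '-') = { '-' }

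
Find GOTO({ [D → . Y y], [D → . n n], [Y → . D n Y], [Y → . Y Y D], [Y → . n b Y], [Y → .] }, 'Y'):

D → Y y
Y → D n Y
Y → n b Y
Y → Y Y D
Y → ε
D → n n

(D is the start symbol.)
{ [D → . Y y], [D → . n n], [D → Y . y], [Y → . D n Y], [Y → . Y Y D], [Y → . n b Y], [Y → .], [Y → Y . Y D] }

GOTO(I, 'Y') = CLOSURE({ [A → αX.β] : [A → α.Xβ] ∈ I, X = 'Y' })

Items with dot before 'Y', with the dot advanced:
  [D → . Y y] → [D → Y . y]
  [Y → . Y Y D] → [Y → Y . Y D]
Closure of the advanced items:
  [Y → Y . Y D] has the dot before Y: add [Y → . D n Y], [Y → . n b Y], [Y → . Y Y D], [Y → .]
  [Y → . D n Y] has the dot before D: add [D → . Y y], [D → . n n]

GOTO = { [D → . Y y], [D → . n n], [D → Y . y], [Y → . D n Y], [Y → . Y Y D], [Y → . n b Y], [Y → .], [Y → Y . Y D] }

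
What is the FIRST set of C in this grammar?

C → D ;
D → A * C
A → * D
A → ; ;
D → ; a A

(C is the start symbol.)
To compute FIRST(C), examine every production with C on the left-hand side, reading each right-hand side left to right until a non-nullable symbol is reached.

FIRST sets of the other non-terminals involved (by the same procedure, iterated to a fixed point):
  FIRST(D) = { '*', ';' }

From C → D ;:
  - D is a non-terminal: add FIRST(D) \ {ε} = { '*', ';' }
    D is not nullable, so stop

Collecting: FIRST(C) = { '*', ';' }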